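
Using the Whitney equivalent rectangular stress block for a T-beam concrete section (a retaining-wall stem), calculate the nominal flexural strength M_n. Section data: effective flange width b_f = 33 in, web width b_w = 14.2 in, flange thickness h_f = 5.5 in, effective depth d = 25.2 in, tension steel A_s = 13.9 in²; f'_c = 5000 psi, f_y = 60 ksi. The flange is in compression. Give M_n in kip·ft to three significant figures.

Tension: T = A_s f_y = 13.9 × 60 = 834 kips.
Try a within the flange: a = T/(0.85 f'_c b_f) = 834/(0.85 × 5 × 33) = 5.947 in.
a = 5.947 > h_f = 5.5 in: the block extends into the web. Split into flange-overhang and web parts.
C_f = 0.85 f'_c (b_f − b_w) h_f = 0.85 × 5 × (33 − 14.2) × 5.5 = 439.5 kips.
Remaining web compression depth: a_w = (T − C_f)/(0.85 f'_c b_w) = (834 − 439.5)/(0.85 × 5 × 14.2) = 6.537 in.
M_n = C_f(d − h_f/2) + (T − C_f)(d − a_w/2) = 439.5 × (25.2 − 2.75) + 394.5 × (25.2 − 3.2685) = 9866.8 + 8652.0 = 18518.8 kip·in.
M_n = 18518.8/12 = 1543.23 kip·ft.

M_n ≈ 1540 kip·ft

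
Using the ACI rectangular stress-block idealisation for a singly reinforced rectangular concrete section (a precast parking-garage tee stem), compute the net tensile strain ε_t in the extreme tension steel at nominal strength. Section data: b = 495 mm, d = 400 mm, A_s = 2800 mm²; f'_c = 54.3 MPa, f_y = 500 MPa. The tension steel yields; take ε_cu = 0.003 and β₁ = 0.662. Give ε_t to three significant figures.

a = A_s f_y/(0.85 f'_c b) = 61.28 mm.
β₁ = 0.662, so c = a/β₁ = 61.28/0.662 = 92.57 mm.
From the linear strain diagram with ε_cu = 0.003: ε_t = 0.003 (d − c)/c = 0.003 × (400 − 92.57)/92.57 = 0.00996.
Since ε_t ≥ 0.005, the section is tension-controlled.

ε_t ≈ 0.00996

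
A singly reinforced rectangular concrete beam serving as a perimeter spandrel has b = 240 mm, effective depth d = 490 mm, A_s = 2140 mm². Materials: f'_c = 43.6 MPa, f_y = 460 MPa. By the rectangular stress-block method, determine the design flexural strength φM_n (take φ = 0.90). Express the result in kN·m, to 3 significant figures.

T = A_s f_y = 2140 × 460 = 984400 N = 984.4 kN.
From C = T: a = T/(0.85 f'_c b) = 984400/(0.85 × 43.6 × 240) = 110.68 mm.
M_n = T(d − a/2) = 984.4 kN × (490 − 55.34) mm = 427.88 kN·m.
φM_n = 0.90 × 427.88 = 385.09 kN·m.

φM_n ≈ 385 kN·m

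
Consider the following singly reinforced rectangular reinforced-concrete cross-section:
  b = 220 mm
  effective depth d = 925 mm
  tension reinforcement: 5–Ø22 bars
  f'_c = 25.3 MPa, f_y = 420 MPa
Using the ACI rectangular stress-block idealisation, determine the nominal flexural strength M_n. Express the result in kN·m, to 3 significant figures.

M_n ≈ 671 kN·m

A_s = 5 × 380 = 1900 mm².
T = A_s f_y = 1900 × 420 = 798000 N = 798 kN.
From C = T: a = T/(0.85 f'_c b) = 798000/(0.85 × 25.3 × 220) = 168.67 mm.
M_n = T(d − a/2) = 798 kN × (925 − 84.335) mm = 670.85 kN·m.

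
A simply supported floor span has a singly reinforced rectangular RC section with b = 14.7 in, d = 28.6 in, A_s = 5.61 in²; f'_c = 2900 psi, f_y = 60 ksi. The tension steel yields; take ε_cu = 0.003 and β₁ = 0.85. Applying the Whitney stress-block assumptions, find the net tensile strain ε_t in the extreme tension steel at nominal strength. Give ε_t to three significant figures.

ε_t ≈ 0.00485

a = A_s f_y/(0.85 f'_c b) = 9.289 in.
β₁ = 0.85, so c = a/β₁ = 9.289/0.85 = 10.928 in.
From the linear strain diagram with ε_cu = 0.003: ε_t = 0.003 (d − c)/c = 0.003 × (28.6 − 10.928)/10.928 = 0.00485.
ε_t is between 0.004 and 0.005 — transition zone.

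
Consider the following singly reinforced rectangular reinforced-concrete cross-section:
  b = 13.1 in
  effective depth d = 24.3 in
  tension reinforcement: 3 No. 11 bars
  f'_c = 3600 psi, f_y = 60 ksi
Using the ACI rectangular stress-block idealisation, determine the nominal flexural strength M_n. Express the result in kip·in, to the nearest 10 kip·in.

A_s = 3 × 1.56 = 4.68 in².
T = A_s f_y = 4.68 × 60 = 280.8 kips.
a = T/(0.85 f'_c b) = 280.8/(0.85 × 3.6 × 13.1) = 7.005 in.
M_n = T(d − a/2) = 280.8 × (24.3 − 3.5025) = 5839.9 kip·in.

M_n ≈ 5840 kip·in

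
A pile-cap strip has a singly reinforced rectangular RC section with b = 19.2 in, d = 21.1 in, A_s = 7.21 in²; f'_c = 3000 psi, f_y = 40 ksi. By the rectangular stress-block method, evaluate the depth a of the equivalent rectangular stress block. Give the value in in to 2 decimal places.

T = A_s f_y = 7.21 × 40 = 288.4 kips.
a = T/(0.85 f'_c b) = 288.4/(0.85 × 3 × 19.2) = 5.89 in.

a ≈ 5.89 in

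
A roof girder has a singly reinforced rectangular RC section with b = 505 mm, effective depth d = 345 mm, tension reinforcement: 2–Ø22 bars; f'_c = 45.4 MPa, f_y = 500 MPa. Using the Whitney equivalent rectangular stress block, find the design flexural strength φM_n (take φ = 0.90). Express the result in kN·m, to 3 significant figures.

φM_n ≈ 115 kN·m

A_s = 2 × 380 = 760 mm².
T = A_s f_y = 760 × 500 = 380000 N = 380 kN.
From C = T: a = T/(0.85 f'_c b) = 380000/(0.85 × 45.4 × 505) = 19.50 mm.
M_n = T(d − a/2) = 380 kN × (345 − 9.75) mm = 127.40 kN·m.
φM_n = 0.90 × 127.40 = 114.66 kN·m.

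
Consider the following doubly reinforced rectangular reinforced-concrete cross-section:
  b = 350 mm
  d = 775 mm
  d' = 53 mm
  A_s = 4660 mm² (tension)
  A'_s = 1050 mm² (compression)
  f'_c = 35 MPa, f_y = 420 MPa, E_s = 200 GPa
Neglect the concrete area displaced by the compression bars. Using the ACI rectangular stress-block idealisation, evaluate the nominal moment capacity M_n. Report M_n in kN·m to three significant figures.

M_n ≈ 1380 kN·m

Assume both tension and compression steel yield.
Net tension couple steel: A_s − A'_s = 3610 mm².
a = (A_s − A'_s) f_y / (0.85 f'_c b) = 1516200/(0.85 × 35 × 350) = 145.61 mm.
c = a/β₁ = 145.61/0.8 = 182.01 mm; ε'_s = 0.003(c − d')/c = 0.0021 ≥ f_y/E_s = 0.0021, so compression steel does yield.
M_n = (A_s − A'_s) f_y (d − a/2) + A'_s f_y (d − d') = [1516200 × (775 − 72.805) + 441000 × (775 − 53)] × 10⁻⁶ = 1064.67 + 318.40 = 1383.07 kN·m.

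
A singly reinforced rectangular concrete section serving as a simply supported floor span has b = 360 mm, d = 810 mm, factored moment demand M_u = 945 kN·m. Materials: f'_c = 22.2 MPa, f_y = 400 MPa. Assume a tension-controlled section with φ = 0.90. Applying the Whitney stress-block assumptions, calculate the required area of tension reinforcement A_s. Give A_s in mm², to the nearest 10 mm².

M_n = M_u/φ = 945/0.90 = 1050 kN·m.
With M_n = 0.85 f'_c a b (d − a/2), solve the quadratic for a:
a = d − √(d² − 2M_n/(0.85 f'_c b)) = 810 − √(810² − 2 × 1050×10⁶/(0.85 × 22.2 × 360)) = 220.96 mm.
A_s = 0.85 f'_c a b / f_y = 0.85 × 22.2 × 220.96 × 360 / 400 = 3752.6 mm².

A_s ≈ 3750 mm²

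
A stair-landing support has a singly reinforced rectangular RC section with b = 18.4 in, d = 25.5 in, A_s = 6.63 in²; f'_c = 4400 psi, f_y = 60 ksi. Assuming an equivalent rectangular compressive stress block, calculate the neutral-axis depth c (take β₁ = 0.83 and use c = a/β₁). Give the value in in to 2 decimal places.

c ≈ 6.96 in

T = A_s f_y = 6.63 × 60 = 397.8 kips.
a = T/(0.85 f'_c b) = 397.8/(0.85 × 4.4 × 18.4) = 5.7806 in.
With β₁ = 0.83, c = a/β₁ = 5.7806/0.83 = 6.96 in.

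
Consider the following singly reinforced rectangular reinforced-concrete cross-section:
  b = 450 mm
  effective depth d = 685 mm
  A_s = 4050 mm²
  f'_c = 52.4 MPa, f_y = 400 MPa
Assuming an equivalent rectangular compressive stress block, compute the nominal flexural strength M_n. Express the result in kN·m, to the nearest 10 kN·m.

T = A_s f_y = 4050 × 400 = 1620000 N = 1620 kN.
From C = T: a = T/(0.85 f'_c b) = 1620000/(0.85 × 52.4 × 450) = 80.83 mm.
M_n = T(d − a/2) = 1620 kN × (685 − 40.415) mm = 1044.23 kN·m.

M_n ≈ 1040 kN·m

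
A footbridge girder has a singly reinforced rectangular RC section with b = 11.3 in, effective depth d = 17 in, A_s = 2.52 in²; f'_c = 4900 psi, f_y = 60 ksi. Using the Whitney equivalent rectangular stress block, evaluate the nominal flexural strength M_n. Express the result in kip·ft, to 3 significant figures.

M_n ≈ 194 kip·ft

T = A_s f_y = 2.52 × 60 = 151.2 kips.
a = T/(0.85 f'_c b) = 151.2/(0.85 × 4.9 × 11.3) = 3.213 in.
M_n = T(d − a/2) = 151.2 × (17 − 1.6065) = 2327.5 kip·in = 2327.5/12 = 193.96 kip·ft.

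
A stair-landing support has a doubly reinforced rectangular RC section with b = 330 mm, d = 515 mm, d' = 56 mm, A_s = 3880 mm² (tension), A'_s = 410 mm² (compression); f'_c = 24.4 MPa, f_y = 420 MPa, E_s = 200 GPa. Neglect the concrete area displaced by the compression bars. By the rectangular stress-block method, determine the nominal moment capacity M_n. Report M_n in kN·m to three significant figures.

M_n ≈ 674 kN·m

Assume both tension and compression steel yield.
Net tension couple steel: A_s − A'_s = 3470 mm².
a = (A_s − A'_s) f_y / (0.85 f'_c b) = 1457400/(0.85 × 24.4 × 330) = 212.94 mm.
c = a/β₁ = 212.94/0.85 = 250.52 mm; ε'_s = 0.003(c − d')/c = 0.0023 ≥ f_y/E_s = 0.0021, so compression steel does yield.
M_n = (A_s − A'_s) f_y (d − a/2) + A'_s f_y (d − d') = [1457400 × (515 − 106.47) + 172200 × (515 − 56)] × 10⁻⁶ = 595.39 + 79.04 = 674.43 kN·m.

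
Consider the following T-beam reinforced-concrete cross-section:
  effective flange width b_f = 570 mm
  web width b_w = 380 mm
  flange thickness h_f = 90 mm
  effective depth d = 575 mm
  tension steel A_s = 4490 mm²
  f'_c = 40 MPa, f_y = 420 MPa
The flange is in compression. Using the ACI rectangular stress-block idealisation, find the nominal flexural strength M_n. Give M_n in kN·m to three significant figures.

M_n ≈ 992 kN·m

Tension: T = A_s f_y = 4490 × 420 = 1885800 N.
Try a within the flange: a = T/(0.85 f'_c b_f) = 1885800/(0.85 × 40 × 570) = 97.31 mm.
a = 97.31 > h_f = 90 mm: the block extends into the web. Split into flange-overhang and web parts.
C_f = 0.85 f'_c (b_f − b_w) h_f = 0.85 × 40 × (570 − 380) × 90 = 581400 N.
Remaining web compression depth: a_w = (T − C_f)/(0.85 f'_c b_w) = (1885800 − 581400)/(0.85 × 40 × 380) = 100.96 mm.
M_n = C_f(d − h_f/2) + (T − C_f)(d − a_w/2) = 581400 × (575 − 45) + 1304400 × (575 − 50.48) = 308.14 + 684.18 = 992.32 × 10⁶ N·mm.
M_n = 992.32 kN·m.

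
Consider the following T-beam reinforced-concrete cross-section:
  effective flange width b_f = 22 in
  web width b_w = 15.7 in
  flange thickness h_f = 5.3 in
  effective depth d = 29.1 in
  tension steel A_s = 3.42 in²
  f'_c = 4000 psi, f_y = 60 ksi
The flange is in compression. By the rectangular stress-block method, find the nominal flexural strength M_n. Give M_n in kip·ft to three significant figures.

Tension: T = A_s f_y = 3.42 × 60 = 205.2 kips.
Try a within the flange: a = T/(0.85 f'_c b_f) = 205.2/(0.85 × 4 × 22) = 2.743 in.
Since a = 2.743 ≤ h_f = 5.3 in, the stress block lies entirely in the flange; analyse as a rectangular beam of width b_f.
M_n = T(d − a/2) = 205.2 × (29.1 − 1.3715) = 5689.9 kip·in.
M_n = 5689.9/12 = 474.16 kip·ft.

M_n ≈ 474 kip·ft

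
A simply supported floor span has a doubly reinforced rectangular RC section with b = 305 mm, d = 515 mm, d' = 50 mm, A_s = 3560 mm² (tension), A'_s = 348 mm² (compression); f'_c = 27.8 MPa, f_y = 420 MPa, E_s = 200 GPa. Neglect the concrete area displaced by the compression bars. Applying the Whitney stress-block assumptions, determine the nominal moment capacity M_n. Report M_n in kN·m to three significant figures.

Assume both tension and compression steel yield.
Net tension couple steel: A_s − A'_s = 3212 mm².
a = (A_s − A'_s) f_y / (0.85 f'_c b) = 1349040/(0.85 × 27.8 × 305) = 187.18 mm.
c = a/β₁ = 187.18/0.85 = 220.21 mm; ε'_s = 0.003(c − d')/c = 0.0023 ≥ f_y/E_s = 0.0021, so compression steel does yield.
M_n = (A_s − A'_s) f_y (d − a/2) + A'_s f_y (d − d') = [1349040 × (515 − 93.59) + 146160 × (515 − 50)] × 10⁻⁶ = 568.50 + 67.96 = 636.46 kN·m.

M_n ≈ 636 kN·m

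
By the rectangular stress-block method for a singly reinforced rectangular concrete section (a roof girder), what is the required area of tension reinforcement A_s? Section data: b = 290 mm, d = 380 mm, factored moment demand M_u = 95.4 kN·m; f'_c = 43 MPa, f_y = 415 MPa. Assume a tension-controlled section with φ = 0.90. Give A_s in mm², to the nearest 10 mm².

M_n = M_u/φ = 95.4/0.90 = 106 kN·m.
With M_n = 0.85 f'_c a b (d − a/2), solve the quadratic for a:
a = d − √(d² − 2M_n/(0.85 f'_c b)) = 380 − √(380² − 2 × 106×10⁶/(0.85 × 43 × 290)) = 27.30 mm.
A_s = 0.85 f'_c a b / f_y = 0.85 × 43 × 27.30 × 290 / 415 = 697.3 mm².

A_s ≈ 700 mm²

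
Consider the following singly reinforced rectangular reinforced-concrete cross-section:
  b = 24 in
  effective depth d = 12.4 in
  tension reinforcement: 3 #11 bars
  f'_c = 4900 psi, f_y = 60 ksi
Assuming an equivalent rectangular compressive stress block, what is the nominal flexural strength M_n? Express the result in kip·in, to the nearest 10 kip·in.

A_s = 3 × 1.56 = 4.68 in².
T = A_s f_y = 4.68 × 60 = 280.8 kips.
a = T/(0.85 f'_c b) = 280.8/(0.85 × 4.9 × 24) = 2.809 in.
M_n = T(d − a/2) = 280.8 × (12.4 − 1.4045) = 3087.5 kip·in.

M_n ≈ 3090 kip·in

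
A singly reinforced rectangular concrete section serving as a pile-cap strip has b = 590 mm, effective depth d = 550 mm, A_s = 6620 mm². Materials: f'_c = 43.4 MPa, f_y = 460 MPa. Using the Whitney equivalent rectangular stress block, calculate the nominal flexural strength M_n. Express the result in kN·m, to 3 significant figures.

M_n ≈ 1460 kN·m

T = A_s f_y = 6620 × 460 = 3045200 N = 3045.2 kN.
From C = T: a = T/(0.85 f'_c b) = 3045200/(0.85 × 43.4 × 590) = 139.91 mm.
M_n = T(d − a/2) = 3045.2 kN × (550 − 69.955) mm = 1461.83 kN·m.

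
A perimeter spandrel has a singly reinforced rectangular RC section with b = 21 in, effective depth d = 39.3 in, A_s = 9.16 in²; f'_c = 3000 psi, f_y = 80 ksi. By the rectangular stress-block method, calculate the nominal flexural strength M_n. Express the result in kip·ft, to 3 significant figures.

M_n ≈ 1980 kip·ft

T = A_s f_y = 9.16 × 80 = 732.8 kips.
a = T/(0.85 f'_c b) = 732.8/(0.85 × 3 × 21) = 13.684 in.
M_n = T(d − a/2) = 732.8 × (39.3 − 6.842) = 23785.2 kip·in = 23785.2/12 = 1982.10 kip·ft.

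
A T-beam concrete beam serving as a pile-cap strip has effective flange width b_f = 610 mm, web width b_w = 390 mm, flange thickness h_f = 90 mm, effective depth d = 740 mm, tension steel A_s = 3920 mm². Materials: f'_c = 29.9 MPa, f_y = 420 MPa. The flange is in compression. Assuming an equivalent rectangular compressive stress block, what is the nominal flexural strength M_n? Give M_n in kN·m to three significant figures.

Tension: T = A_s f_y = 3920 × 420 = 1646400 N.
Try a within the flange: a = T/(0.85 f'_c b_f) = 1646400/(0.85 × 29.9 × 610) = 106.20 mm.
a = 106.20 > h_f = 90 mm: the block extends into the web. Split into flange-overhang and web parts.
C_f = 0.85 f'_c (b_f − b_w) h_f = 0.85 × 29.9 × (610 − 390) × 90 = 503217 N.
Remaining web compression depth: a_w = (T − C_f)/(0.85 f'_c b_w) = (1646400 − 503217)/(0.85 × 29.9 × 390) = 115.33 mm.
M_n = C_f(d − h_f/2) + (T − C_f)(d − a_w/2) = 503217 × (740 − 45) + 1143183 × (740 − 57.665) = 349.74 + 780.03 = 1129.77 × 10⁶ N·mm.
M_n = 1129.77 kN·m.

M_n ≈ 1130 kN·m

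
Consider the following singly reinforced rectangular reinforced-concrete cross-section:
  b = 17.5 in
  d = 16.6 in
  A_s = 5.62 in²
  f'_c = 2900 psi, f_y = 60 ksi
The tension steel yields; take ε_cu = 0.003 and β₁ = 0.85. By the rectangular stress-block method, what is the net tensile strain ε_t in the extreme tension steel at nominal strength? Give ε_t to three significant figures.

ε_t ≈ 0.00242

a = A_s f_y/(0.85 f'_c b) = 7.817 in.
β₁ = 0.85, so c = a/β₁ = 7.817/0.85 = 9.196 in.
From the linear strain diagram with ε_cu = 0.003: ε_t = 0.003 (d − c)/c = 0.003 × (16.6 − 9.196)/9.196 = 0.00242.
ε_t < 0.004 — the section is over-reinforced for flexure under ACI limits.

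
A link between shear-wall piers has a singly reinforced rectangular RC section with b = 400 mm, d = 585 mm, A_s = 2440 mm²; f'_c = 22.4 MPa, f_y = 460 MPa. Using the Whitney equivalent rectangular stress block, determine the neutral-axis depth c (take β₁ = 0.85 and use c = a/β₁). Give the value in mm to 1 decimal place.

c ≈ 173.4 mm

T = A_s f_y = 2440 × 460 = 1122400 N = 1122.4 kN.
Setting C = 0.85 f'_c a b equal to T: a = 1122400/(0.85 × 22.4 × 400) = 147.374 mm.
With β₁ = 0.85, c = a/β₁ = 147.374/0.85 = 173.4 mm.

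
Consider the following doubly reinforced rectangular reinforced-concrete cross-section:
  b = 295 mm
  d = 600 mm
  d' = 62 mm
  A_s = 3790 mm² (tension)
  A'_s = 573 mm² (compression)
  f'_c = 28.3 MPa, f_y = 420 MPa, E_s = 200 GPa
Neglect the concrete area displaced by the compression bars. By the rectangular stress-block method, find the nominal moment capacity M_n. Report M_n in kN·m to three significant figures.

M_n ≈ 812 kN·m

Assume both tension and compression steel yield.
Net tension couple steel: A_s − A'_s = 3217 mm².
a = (A_s − A'_s) f_y / (0.85 f'_c b) = 1351140/(0.85 × 28.3 × 295) = 190.40 mm.
c = a/β₁ = 190.40/0.848 = 224.53 mm; ε'_s = 0.003(c − d')/c = 0.0022 ≥ f_y/E_s = 0.0021, so compression steel does yield.
M_n = (A_s − A'_s) f_y (d − a/2) + A'_s f_y (d − d') = [1351140 × (600 − 95.2) + 240660 × (600 − 62)] × 10⁻⁶ = 682.06 + 129.48 = 811.54 kN·m.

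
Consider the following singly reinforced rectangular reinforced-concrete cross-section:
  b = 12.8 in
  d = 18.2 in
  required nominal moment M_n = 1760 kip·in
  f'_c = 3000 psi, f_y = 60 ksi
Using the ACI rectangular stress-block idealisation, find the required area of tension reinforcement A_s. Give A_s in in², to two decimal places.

From M_n = 0.85 f'_c a b (d − a/2):
a = d − √(d² − 2M_n/(0.85 f'_c b)) = 18.2 − √(18.2² − 2 × 1760/(0.85 × 3 × 12.8)) = 3.254 in.
A_s = 0.85 f'_c a b / f_y = 0.85 × 3 × 3.254 × 12.8 / 60 = 1.770 in².

A_s ≈ 1.77 in²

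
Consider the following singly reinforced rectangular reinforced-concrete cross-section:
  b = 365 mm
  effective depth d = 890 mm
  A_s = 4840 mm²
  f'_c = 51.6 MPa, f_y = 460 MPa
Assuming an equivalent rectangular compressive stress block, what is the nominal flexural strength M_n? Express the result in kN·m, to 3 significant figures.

T = A_s f_y = 4840 × 460 = 2226400 N = 2226.4 kN.
From C = T: a = T/(0.85 f'_c b) = 2226400/(0.85 × 51.6 × 365) = 139.07 mm.
M_n = T(d − a/2) = 2226.4 kN × (890 − 69.535) mm = 1826.68 kN·m.

M_n ≈ 1830 kN·m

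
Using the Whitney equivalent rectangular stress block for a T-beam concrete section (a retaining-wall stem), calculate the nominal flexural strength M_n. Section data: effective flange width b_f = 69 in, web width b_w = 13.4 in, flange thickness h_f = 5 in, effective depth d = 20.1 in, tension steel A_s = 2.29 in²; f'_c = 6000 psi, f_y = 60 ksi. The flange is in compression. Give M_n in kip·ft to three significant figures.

M_n ≈ 228 kip·ft

Tension: T = A_s f_y = 2.29 × 60 = 137.4 kips.
Try a within the flange: a = T/(0.85 f'_c b_f) = 137.4/(0.85 × 6 × 69) = 0.390 in.
Since a = 0.390 ≤ h_f = 5 in, the stress block lies entirely in the flange; analyse as a rectangular beam of width b_f.
M_n = T(d − a/2) = 137.4 × (20.1 − 0.195) = 2734.9 kip·in.
M_n = 2734.9/12 = 227.91 kip·ft.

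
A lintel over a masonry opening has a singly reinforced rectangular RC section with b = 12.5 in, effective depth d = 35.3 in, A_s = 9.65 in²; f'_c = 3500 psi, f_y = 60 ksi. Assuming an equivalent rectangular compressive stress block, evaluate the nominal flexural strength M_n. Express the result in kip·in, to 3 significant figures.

M_n ≈ 15900 kip·in

T = A_s f_y = 9.65 × 60 = 579 kips.
a = T/(0.85 f'_c b) = 579/(0.85 × 3.5 × 12.5) = 15.570 in.
M_n = T(d − a/2) = 579 × (35.3 − 7.785) = 15931.2 kip·in.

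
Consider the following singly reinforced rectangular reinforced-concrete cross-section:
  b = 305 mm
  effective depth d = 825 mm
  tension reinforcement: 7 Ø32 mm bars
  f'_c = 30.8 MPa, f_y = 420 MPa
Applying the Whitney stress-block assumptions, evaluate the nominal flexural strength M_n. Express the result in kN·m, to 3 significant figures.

A_s = 7 × 804 = 5628 mm².
T = A_s f_y = 5628 × 420 = 2363760 N = 2363.76 kN.
From C = T: a = T/(0.85 f'_c b) = 2363760/(0.85 × 30.8 × 305) = 296.03 mm.
M_n = T(d − a/2) = 2363.76 kN × (825 − 148.015) mm = 1600.23 kN·m.

M_n ≈ 1600 kN·m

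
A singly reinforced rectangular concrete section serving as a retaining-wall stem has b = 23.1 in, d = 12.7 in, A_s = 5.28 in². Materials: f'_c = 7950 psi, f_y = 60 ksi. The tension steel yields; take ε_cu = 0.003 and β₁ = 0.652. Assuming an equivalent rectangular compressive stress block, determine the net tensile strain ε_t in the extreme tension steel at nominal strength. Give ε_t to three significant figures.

ε_t ≈ 0.00924

a = A_s f_y/(0.85 f'_c b) = 2.029 in.
β₁ = 0.652, so c = a/β₁ = 2.029/0.652 = 3.112 in.
From the linear strain diagram with ε_cu = 0.003: ε_t = 0.003 (d − c)/c = 0.003 × (12.7 − 3.112)/3.112 = 0.00924.
Since ε_t ≥ 0.005, the section is tension-controlled.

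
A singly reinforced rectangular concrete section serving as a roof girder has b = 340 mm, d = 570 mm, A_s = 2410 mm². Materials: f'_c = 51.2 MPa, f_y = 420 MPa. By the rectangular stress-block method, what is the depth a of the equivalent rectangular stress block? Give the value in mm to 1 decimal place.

T = A_s f_y = 2410 × 420 = 1012200 N = 1012.2 kN.
Setting C = 0.85 f'_c a b equal to T: a = 1012200/(0.85 × 51.2 × 340) = 68.4 mm.

a ≈ 68.4 mm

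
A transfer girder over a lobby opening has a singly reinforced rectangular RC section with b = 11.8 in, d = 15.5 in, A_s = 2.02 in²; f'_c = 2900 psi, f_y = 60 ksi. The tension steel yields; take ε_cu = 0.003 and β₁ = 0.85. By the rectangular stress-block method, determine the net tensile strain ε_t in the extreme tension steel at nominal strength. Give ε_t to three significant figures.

a = A_s f_y/(0.85 f'_c b) = 4.167 in.
β₁ = 0.85, so c = a/β₁ = 4.167/0.85 = 4.902 in.
From the linear strain diagram with ε_cu = 0.003: ε_t = 0.003 (d − c)/c = 0.003 × (15.5 − 4.902)/4.902 = 0.00649.
Since ε_t ≥ 0.005, the section is tension-controlled.

ε_t ≈ 0.00649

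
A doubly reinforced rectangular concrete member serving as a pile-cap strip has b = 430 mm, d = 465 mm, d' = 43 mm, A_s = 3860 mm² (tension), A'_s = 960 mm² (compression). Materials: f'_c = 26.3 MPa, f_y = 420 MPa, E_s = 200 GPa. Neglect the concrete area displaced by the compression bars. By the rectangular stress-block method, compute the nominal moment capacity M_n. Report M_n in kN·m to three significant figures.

Assume both tension and compression steel yield.
Net tension couple steel: A_s − A'_s = 2900 mm².
a = (A_s − A'_s) f_y / (0.85 f'_c b) = 1218000/(0.85 × 26.3 × 430) = 126.71 mm.
c = a/β₁ = 126.71/0.85 = 149.07 mm; ε'_s = 0.003(c − d')/c = 0.0021 ≥ f_y/E_s = 0.0021, so compression steel does yield.
M_n = (A_s − A'_s) f_y (d − a/2) + A'_s f_y (d − d') = [1218000 × (465 − 63.355) + 403200 × (465 − 43)] × 10⁻⁶ = 489.20 + 170.15 = 659.35 kN·m.

M_n ≈ 659 kN·m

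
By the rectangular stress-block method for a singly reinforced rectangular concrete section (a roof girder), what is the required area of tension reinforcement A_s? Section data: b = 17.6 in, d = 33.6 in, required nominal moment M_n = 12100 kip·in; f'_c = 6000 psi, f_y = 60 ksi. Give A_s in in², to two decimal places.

From M_n = 0.85 f'_c a b (d − a/2):
a = d − √(d² − 2M_n/(0.85 f'_c b)) = 33.6 − √(33.6² − 2 × 12100/(0.85 × 6 × 17.6)) = 4.285 in.
A_s = 0.85 f'_c a b / f_y = 0.85 × 6 × 4.285 × 17.6 / 60 = 6.410 in².

A_s ≈ 6.41 in²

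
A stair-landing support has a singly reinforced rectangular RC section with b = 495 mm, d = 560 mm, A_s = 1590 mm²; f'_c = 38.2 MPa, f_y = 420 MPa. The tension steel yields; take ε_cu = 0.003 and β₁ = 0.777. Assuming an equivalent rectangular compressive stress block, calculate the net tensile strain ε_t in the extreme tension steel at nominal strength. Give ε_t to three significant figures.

a = A_s f_y/(0.85 f'_c b) = 41.55 mm.
β₁ = 0.777, so c = a/β₁ = 41.55/0.777 = 53.47 mm.
From the linear strain diagram with ε_cu = 0.003: ε_t = 0.003 (d − c)/c = 0.003 × (560 − 53.47)/53.47 = 0.0284.
Since ε_t ≥ 0.005, the section is tension-controlled.

ε_t ≈ 0.0284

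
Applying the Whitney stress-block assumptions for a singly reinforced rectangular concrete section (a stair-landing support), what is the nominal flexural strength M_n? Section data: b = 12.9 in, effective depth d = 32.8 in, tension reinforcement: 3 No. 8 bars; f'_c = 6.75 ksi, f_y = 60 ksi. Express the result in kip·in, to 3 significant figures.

A_s = 3 × 0.79 = 2.37 in².
T = A_s f_y = 2.37 × 60 = 142.2 kips.
a = T/(0.85 f'_c b) = 142.2/(0.85 × 6.75 × 12.9) = 1.921 in.
M_n = T(d − a/2) = 142.2 × (32.8 − 0.9605) = 4527.6 kip·in.

M_n ≈ 4530 kip·in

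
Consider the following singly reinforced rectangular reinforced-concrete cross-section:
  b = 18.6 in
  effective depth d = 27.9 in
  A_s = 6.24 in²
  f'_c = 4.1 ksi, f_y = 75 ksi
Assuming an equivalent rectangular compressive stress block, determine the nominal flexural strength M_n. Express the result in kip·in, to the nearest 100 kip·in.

T = A_s f_y = 6.24 × 75 = 468 kips.
a = T/(0.85 f'_c b) = 468/(0.85 × 4.1 × 18.6) = 7.220 in.
M_n = T(d − a/2) = 468 × (27.9 − 3.61) = 11367.7 kip·in.

M_n ≈ 11400 kip·in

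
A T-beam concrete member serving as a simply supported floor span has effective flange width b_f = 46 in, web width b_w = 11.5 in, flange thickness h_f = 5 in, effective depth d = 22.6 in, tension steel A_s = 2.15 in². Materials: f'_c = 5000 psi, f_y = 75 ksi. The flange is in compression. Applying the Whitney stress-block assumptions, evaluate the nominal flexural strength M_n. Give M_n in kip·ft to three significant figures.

M_n ≈ 298 kip·ft

Tension: T = A_s f_y = 2.15 × 75 = 161.25 kips.
Try a within the flange: a = T/(0.85 f'_c b_f) = 161.25/(0.85 × 5 × 46) = 0.825 in.
Since a = 0.825 ≤ h_f = 5 in, the stress block lies entirely in the flange; analyse as a rectangular beam of width b_f.
M_n = T(d − a/2) = 161.25 × (22.6 − 0.4125) = 3577.7 kip·in.
M_n = 3577.7/12 = 298.14 kip·ft.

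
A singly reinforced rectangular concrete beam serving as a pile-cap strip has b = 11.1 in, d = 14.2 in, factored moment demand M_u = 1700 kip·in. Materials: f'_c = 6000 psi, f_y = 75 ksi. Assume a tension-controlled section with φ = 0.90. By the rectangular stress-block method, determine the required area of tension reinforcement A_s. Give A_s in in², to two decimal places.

A_s ≈ 1.95 in²

M_n = M_u/φ = 1700/0.90 = 1888.89 kip·in.
From M_n = 0.85 f'_c a b (d − a/2):
a = d − √(d² − 2M_n/(0.85 f'_c b)) = 14.2 − √(14.2² − 2 × 1888.89/(0.85 × 6 × 11.1)) = 2.585 in.
A_s = 0.85 f'_c a b / f_y = 0.85 × 6 × 2.585 × 11.1 / 75 = 1.951 in².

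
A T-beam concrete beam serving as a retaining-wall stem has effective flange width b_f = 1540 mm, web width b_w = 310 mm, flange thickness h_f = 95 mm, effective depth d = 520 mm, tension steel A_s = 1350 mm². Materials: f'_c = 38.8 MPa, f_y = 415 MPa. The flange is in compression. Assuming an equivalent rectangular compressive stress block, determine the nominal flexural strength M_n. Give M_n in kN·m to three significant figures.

Tension: T = A_s f_y = 1350 × 415 = 560250 N.
Try a within the flange: a = T/(0.85 f'_c b_f) = 560250/(0.85 × 38.8 × 1540) = 11.03 mm.
Since a = 11.03 ≤ h_f = 95 mm, the stress block lies entirely in the flange; analyse as a rectangular beam of width b_f.
M_n = T(d − a/2) = 560250 × (520 − 5.515) = 288.24 × 10⁶ N·mm.
M_n = 288.24 kN·m.

M_n ≈ 288 kN·m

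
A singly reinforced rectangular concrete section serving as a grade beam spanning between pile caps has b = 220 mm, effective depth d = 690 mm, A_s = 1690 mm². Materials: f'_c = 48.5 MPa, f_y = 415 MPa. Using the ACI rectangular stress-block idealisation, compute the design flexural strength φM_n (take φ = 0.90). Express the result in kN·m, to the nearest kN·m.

φM_n ≈ 411 kN·m

T = A_s f_y = 1690 × 415 = 701350 N = 701.35 kN.
From C = T: a = T/(0.85 f'_c b) = 701350/(0.85 × 48.5 × 220) = 77.33 mm.
M_n = T(d − a/2) = 701.35 kN × (690 − 38.665) mm = 456.81 kN·m.
φM_n = 0.90 × 456.81 = 411.13 kN·m.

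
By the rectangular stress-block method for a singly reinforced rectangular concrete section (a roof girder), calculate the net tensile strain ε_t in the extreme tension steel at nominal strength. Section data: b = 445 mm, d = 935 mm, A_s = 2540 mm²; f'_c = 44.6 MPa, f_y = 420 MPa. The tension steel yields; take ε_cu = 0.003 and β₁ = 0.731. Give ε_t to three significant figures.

ε_t ≈ 0.0294

a = A_s f_y/(0.85 f'_c b) = 63.24 mm.
β₁ = 0.731, so c = a/β₁ = 63.24/0.731 = 86.51 mm.
From the linear strain diagram with ε_cu = 0.003: ε_t = 0.003 (d − c)/c = 0.003 × (935 − 86.51)/86.51 = 0.0294.
Since ε_t ≥ 0.005, the section is tension-controlled.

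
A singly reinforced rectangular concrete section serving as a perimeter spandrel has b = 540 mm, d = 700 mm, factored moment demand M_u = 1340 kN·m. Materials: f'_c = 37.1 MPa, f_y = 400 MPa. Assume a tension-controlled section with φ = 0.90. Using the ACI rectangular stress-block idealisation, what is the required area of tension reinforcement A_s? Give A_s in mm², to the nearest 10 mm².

M_n = M_u/φ = 1340/0.90 = 1488.89 kN·m.
With M_n = 0.85 f'_c a b (d − a/2), solve the quadratic for a:
a = d − √(d² − 2M_n/(0.85 f'_c b)) = 700 − √(700² − 2 × 1488.89×10⁶/(0.85 × 37.1 × 540)) = 138.63 mm.
A_s = 0.85 f'_c a b / f_y = 0.85 × 37.1 × 138.63 × 540 / 400 = 5901.8 mm².

A_s ≈ 5900 mm²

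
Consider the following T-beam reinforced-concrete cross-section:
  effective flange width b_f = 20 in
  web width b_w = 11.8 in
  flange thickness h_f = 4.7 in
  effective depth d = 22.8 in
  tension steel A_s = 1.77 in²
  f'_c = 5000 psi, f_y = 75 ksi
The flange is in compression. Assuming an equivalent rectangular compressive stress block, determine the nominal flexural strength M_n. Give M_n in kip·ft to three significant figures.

M_n ≈ 244 kip·ft

Tension: T = A_s f_y = 1.77 × 75 = 132.75 kips.
Try a within the flange: a = T/(0.85 f'_c b_f) = 132.75/(0.85 × 5 × 20) = 1.562 in.
Since a = 1.562 ≤ h_f = 4.7 in, the stress block lies entirely in the flange; analyse as a rectangular beam of width b_f.
M_n = T(d − a/2) = 132.75 × (22.8 − 0.781) = 2923.0 kip·in.
M_n = 2923.0/12 = 243.58 kip·ft.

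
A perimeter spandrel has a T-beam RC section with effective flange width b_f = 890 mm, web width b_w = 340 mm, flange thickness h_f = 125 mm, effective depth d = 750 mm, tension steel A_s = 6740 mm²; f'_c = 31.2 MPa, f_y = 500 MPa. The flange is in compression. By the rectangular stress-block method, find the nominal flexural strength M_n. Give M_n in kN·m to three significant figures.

Tension: T = A_s f_y = 6740 × 500 = 3370000 N.
Try a within the flange: a = T/(0.85 f'_c b_f) = 3370000/(0.85 × 31.2 × 890) = 142.78 mm.
a = 142.78 > h_f = 125 mm: the block extends into the web. Split into flange-overhang and web parts.
C_f = 0.85 f'_c (b_f − b_w) h_f = 0.85 × 31.2 × (890 − 340) × 125 = 1823250 N.
Remaining web compression depth: a_w = (T − C_f)/(0.85 f'_c b_w) = (3370000 − 1823250)/(0.85 × 31.2 × 340) = 171.54 mm.
M_n = C_f(d − h_f/2) + (T − C_f)(d − a_w/2) = 1823250 × (750 − 62.5) + 1546750 × (750 − 85.77) = 1253.48 + 1027.40 = 2280.88 × 10⁶ N·mm.
M_n = 2280.88 kN·m.

M_n ≈ 2280 kN·m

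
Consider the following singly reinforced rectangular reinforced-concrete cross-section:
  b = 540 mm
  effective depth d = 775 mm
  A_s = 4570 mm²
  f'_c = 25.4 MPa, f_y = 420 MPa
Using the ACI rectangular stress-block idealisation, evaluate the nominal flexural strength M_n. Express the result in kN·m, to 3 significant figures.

M_n ≈ 1330 kN·m

T = A_s f_y = 4570 × 420 = 1919400 N = 1919.4 kN.
From C = T: a = T/(0.85 f'_c b) = 1919400/(0.85 × 25.4 × 540) = 164.63 mm.
M_n = T(d − a/2) = 1919.4 kN × (775 − 82.315) mm = 1329.54 kN·m.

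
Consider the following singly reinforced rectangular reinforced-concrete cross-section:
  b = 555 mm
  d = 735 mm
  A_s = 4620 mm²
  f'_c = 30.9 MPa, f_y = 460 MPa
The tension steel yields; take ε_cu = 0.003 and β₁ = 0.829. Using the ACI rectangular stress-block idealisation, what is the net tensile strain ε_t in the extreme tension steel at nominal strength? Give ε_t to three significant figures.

a = A_s f_y/(0.85 f'_c b) = 145.79 mm.
β₁ = 0.829, so c = a/β₁ = 145.79/0.829 = 175.86 mm.
From the linear strain diagram with ε_cu = 0.003: ε_t = 0.003 (d − c)/c = 0.003 × (735 − 175.86)/175.86 = 0.00954.
Since ε_t ≥ 0.005, the section is tension-controlled.

ε_t ≈ 0.00954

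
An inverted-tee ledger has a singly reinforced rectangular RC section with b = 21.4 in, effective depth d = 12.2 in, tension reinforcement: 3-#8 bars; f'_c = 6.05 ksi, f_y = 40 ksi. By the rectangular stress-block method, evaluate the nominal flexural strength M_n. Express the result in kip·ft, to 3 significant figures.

M_n ≈ 93.0 kip·ft

A_s = 3 × 0.79 = 2.37 in².
T = A_s f_y = 2.37 × 40 = 94.8 kips.
a = T/(0.85 f'_c b) = 94.8/(0.85 × 6.05 × 21.4) = 0.861 in.
M_n = T(d − a/2) = 94.8 × (12.2 − 0.4305) = 1115.7 kip·in = 1115.7/12 = 92.98 kip·ft.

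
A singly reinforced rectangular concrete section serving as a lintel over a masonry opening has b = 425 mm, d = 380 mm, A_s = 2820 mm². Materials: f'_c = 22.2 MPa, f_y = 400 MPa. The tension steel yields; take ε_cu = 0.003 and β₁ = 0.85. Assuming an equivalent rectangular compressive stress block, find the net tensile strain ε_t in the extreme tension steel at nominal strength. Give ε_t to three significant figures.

ε_t ≈ 0.00389

a = A_s f_y/(0.85 f'_c b) = 140.65 mm.
β₁ = 0.85, so c = a/β₁ = 140.65/0.85 = 165.47 mm.
From the linear strain diagram with ε_cu = 0.003: ε_t = 0.003 (d − c)/c = 0.003 × (380 − 165.47)/165.47 = 0.00389.
ε_t < 0.004 — the section is over-reinforced for flexure under ACI limits.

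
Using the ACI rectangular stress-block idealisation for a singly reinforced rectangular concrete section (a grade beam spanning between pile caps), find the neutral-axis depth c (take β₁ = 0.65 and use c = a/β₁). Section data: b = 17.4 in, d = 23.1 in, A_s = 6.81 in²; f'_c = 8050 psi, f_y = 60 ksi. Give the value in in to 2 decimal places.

T = A_s f_y = 6.81 × 60 = 408.6 kips.
a = T/(0.85 f'_c b) = 408.6/(0.85 × 8.05 × 17.4) = 3.4319 in.
With β₁ = 0.65, c = a/β₁ = 3.4319/0.65 = 5.28 in.

c ≈ 5.28 in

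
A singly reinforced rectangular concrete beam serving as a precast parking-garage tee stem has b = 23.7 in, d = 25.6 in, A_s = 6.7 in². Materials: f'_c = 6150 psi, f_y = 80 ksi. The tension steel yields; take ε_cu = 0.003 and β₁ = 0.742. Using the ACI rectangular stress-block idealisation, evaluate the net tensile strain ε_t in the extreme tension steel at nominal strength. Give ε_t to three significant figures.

a = A_s f_y/(0.85 f'_c b) = 4.326 in.
β₁ = 0.742, so c = a/β₁ = 4.326/0.742 = 5.830 in.
From the linear strain diagram with ε_cu = 0.003: ε_t = 0.003 (d − c)/c = 0.003 × (25.6 − 5.830)/5.830 = 0.0102.
Since ε_t ≥ 0.005, the section is tension-controlled.

ε_t ≈ 0.0102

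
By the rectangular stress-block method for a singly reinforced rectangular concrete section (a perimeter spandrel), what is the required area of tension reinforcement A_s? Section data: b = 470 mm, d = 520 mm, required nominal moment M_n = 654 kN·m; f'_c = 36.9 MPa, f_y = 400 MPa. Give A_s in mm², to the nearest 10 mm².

A_s ≈ 3460 mm²

With M_n = 0.85 f'_c a b (d − a/2), solve the quadratic for a:
a = d − √(d² − 2M_n/(0.85 f'_c b)) = 520 − √(520² − 2 × 654×10⁶/(0.85 × 36.9 × 470)) = 93.77 mm.
A_s = 0.85 f'_c a b / f_y = 0.85 × 36.9 × 93.77 × 470 / 400 = 3455.8 mm².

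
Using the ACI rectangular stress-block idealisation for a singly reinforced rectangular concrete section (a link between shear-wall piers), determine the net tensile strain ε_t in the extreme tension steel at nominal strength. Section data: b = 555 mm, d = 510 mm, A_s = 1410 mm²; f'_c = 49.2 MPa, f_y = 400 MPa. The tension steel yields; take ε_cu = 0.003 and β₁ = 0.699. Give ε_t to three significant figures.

a = A_s f_y/(0.85 f'_c b) = 24.30 mm.
β₁ = 0.699, so c = a/β₁ = 24.30/0.699 = 34.76 mm.
From the linear strain diagram with ε_cu = 0.003: ε_t = 0.003 (d − c)/c = 0.003 × (510 − 34.76)/34.76 = 0.0410.
Since ε_t ≥ 0.005, the section is tension-controlled.

ε_t ≈ 0.0410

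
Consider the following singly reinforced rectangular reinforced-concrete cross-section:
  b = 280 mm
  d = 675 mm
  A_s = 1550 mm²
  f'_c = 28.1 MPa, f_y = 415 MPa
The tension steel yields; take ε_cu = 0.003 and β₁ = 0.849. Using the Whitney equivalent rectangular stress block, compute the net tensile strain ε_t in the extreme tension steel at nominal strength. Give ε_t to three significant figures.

ε_t ≈ 0.0149

a = A_s f_y/(0.85 f'_c b) = 96.18 mm.
β₁ = 0.849, so c = a/β₁ = 96.18/0.849 = 113.29 mm.
From the linear strain diagram with ε_cu = 0.003: ε_t = 0.003 (d − c)/c = 0.003 × (675 − 113.29)/113.29 = 0.0149.
Since ε_t ≥ 0.005, the section is tension-controlled.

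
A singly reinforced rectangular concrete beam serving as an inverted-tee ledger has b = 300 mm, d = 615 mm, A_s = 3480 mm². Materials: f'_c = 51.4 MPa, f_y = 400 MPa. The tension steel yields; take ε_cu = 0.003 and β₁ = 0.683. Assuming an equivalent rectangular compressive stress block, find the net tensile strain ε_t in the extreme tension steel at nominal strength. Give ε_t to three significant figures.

ε_t ≈ 0.00887

a = A_s f_y/(0.85 f'_c b) = 106.20 mm.
β₁ = 0.683, so c = a/β₁ = 106.20/0.683 = 155.49 mm.
From the linear strain diagram with ε_cu = 0.003: ε_t = 0.003 (d − c)/c = 0.003 × (615 − 155.49)/155.49 = 0.00887.
Since ε_t ≥ 0.005, the section is tension-controlled.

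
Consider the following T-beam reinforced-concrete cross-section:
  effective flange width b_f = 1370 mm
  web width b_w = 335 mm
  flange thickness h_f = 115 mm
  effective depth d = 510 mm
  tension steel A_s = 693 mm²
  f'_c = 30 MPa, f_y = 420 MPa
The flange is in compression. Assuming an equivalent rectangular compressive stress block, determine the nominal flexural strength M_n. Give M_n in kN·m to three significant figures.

M_n ≈ 147 kN·m

Tension: T = A_s f_y = 693 × 420 = 291060 N.
Try a within the flange: a = T/(0.85 f'_c b_f) = 291060/(0.85 × 30 × 1370) = 8.33 mm.
Since a = 8.33 ≤ h_f = 115 mm, the stress block lies entirely in the flange; analyse as a rectangular beam of width b_f.
M_n = T(d − a/2) = 291060 × (510 − 4.165) = 147.23 × 10⁶ N·mm.
M_n = 147.23 kN·m.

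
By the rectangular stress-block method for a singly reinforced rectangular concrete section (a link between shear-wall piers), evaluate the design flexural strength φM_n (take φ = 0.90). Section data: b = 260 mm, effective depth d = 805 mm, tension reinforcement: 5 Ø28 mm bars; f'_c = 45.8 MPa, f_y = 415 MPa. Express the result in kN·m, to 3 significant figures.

φM_n ≈ 853 kN·m

A_s = 5 × 616 = 3080 mm².
T = A_s f_y = 3080 × 415 = 1278200 N = 1278.2 kN.
From C = T: a = T/(0.85 f'_c b) = 1278200/(0.85 × 45.8 × 260) = 126.28 mm.
M_n = T(d − a/2) = 1278.2 kN × (805 − 63.14) mm = 948.25 kN·m.
φM_n = 0.90 × 948.25 = 853.43 kN·m.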